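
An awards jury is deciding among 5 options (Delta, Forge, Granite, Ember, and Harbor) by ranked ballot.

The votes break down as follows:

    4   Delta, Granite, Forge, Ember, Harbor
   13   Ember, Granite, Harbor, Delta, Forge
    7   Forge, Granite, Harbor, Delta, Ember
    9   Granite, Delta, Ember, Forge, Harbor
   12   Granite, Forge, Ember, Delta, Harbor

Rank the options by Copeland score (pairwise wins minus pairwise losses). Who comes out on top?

Pairwise results:
  Delta vs Forge: Delta wins 26–19.
  Delta vs Granite: Granite wins 41–4.
  Delta vs Ember: Ember wins 25–20.
  Delta vs Harbor: Delta wins 25–20.
  Forge vs Granite: Granite wins 38–7.
  Forge vs Ember: Forge wins 23–22.
  Forge vs Harbor: Forge wins 32–13.
  Granite vs Ember: Granite wins 32–13.
  Granite vs Harbor: Granite wins 45–0.
  Ember vs Harbor: Ember wins 38–7.
Copeland scores (wins − losses):
  Delta: 2 − 2 = 0
  Forge: 2 − 2 = 0
  Granite: 4 − 0 = 4
  Ember: 2 − 2 = 0
  Harbor: 0 − 4 = -4
Granite has the best Copeland score.

Granite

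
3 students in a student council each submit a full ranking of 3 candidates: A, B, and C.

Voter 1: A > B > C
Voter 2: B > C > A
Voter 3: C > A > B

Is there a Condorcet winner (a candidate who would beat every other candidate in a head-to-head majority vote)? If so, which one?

Head-to-head results (3 voters total):
A vs B: A wins 2–1.
A vs C: C wins 2–1.
B vs C: B wins 2–1.
No candidate beats all others: A beats B beats C beats A, a majority cycle.

No Condorcet winner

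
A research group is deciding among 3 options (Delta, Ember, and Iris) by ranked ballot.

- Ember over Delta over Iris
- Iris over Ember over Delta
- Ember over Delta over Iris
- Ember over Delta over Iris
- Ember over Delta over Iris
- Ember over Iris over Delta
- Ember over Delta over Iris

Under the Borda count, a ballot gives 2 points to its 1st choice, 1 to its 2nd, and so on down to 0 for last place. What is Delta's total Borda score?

5

Borda scores:
  Delta: 1 + 0 + 1 + 1 + 1 + 0 + 1 = 5
  Ember: 2 + 1 + 2 + 2 + 2 + 2 + 2 = 13
  Iris: 0 + 2 + 0 + 0 + 0 + 1 + 0 = 3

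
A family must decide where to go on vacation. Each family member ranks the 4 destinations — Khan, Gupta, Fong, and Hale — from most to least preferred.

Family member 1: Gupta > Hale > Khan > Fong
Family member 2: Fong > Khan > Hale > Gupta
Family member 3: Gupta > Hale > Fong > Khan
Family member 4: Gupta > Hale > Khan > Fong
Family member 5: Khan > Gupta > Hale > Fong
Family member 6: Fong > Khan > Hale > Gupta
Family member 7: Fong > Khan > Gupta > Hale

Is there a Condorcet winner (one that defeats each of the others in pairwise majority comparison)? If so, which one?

No Condorcet winner

Head-to-head results (7 voters total):
Khan vs Gupta: Khan wins 4–3.
Khan vs Fong: Fong wins 4–3.
Khan vs Hale: Khan wins 4–3.
Gupta vs Fong: Gupta wins 4–3.
Gupta vs Hale: Gupta wins 5–2.
Fong vs Hale: Hale wins 4–3.
No candidate beats all others: Khan beats Gupta beats Fong beats Khan, a majority cycle.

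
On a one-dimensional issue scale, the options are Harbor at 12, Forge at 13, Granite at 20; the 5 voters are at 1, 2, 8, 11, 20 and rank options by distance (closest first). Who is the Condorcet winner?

With single-peaked preferences on a line, the Condorcet winner is the candidate closest to the median voter.
The median voter (position 8) is closest to Harbor at 12.
Check: Harbor vs Granite — voters closer to Harbor: 4 of 5.

Harbor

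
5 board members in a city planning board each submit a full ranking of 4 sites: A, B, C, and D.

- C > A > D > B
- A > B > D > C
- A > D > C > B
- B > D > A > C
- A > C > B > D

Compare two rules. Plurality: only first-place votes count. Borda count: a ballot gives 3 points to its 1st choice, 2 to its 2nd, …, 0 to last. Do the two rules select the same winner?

Plurality first-place counts: A 3, B 1, C 1, D 0 → A.
Borda totals: A 12, B 6, C 6, D 6 → A.
The two rules agree on A.

Yes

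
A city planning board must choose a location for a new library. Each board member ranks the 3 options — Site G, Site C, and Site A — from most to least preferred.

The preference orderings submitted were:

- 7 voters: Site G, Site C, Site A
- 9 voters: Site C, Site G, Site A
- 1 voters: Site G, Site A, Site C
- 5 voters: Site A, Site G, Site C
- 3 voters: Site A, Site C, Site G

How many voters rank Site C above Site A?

16

Ballots ranking Site C above Site A: 7+9 = 16.
Ballots ranking Site A above Site C: 1+5+3 = 9.
So 16 of 25 voters prefer Site C to Site A.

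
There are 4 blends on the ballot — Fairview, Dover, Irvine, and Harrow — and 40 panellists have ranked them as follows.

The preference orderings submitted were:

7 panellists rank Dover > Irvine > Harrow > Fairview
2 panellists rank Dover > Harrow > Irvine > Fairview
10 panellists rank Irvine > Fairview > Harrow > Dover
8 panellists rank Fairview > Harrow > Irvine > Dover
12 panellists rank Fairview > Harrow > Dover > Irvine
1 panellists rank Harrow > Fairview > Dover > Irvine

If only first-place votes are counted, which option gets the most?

First-place vote totals:
  Fairview: 20
  Dover: 9
  Irvine: 10
  Harrow: 1
Fairview has the most first-place votes.

Fairview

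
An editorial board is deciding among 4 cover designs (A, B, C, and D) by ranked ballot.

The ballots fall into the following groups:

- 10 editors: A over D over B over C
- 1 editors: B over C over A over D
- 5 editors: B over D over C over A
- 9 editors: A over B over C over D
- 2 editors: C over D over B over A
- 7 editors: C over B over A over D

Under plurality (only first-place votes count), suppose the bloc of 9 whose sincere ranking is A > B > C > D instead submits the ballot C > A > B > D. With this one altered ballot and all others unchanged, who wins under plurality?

First-place totals with the altered ballot: A 10, B 6, C 18, D 0.
The switch changes the winner from A to C.

C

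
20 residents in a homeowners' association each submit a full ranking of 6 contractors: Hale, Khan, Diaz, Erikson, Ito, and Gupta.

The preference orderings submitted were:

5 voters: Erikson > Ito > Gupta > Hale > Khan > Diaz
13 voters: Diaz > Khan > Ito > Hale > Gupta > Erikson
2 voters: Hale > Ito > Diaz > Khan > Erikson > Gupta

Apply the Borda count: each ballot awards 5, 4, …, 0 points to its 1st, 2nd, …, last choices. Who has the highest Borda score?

Diaz

Borda scores:
  Hale: 5·2 + 13·2 + 2·5 = 46
  Khan: 5·1 + 13·4 + 2·2 = 61
  Diaz: 5·0 + 13·5 + 2·3 = 71
  Erikson: 5·5 + 13·0 + 2·1 = 27
  Ito: 5·4 + 13·3 + 2·4 = 67
  Gupta: 5·3 + 13·1 + 2·0 = 28
Diaz has the highest total.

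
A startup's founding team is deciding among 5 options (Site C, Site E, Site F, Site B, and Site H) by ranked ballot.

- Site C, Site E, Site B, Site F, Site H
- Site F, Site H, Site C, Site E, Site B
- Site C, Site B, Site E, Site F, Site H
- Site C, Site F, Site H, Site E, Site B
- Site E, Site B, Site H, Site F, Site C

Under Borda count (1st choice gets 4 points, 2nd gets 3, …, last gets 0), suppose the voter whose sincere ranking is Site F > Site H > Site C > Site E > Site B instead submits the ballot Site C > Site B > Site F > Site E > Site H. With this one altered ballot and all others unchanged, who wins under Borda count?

Site C

Borda totals with the altered ballot: Site C 16, Site E 11, Site F 8, Site B 11, Site H 4.
The winner is unchanged: still Site C.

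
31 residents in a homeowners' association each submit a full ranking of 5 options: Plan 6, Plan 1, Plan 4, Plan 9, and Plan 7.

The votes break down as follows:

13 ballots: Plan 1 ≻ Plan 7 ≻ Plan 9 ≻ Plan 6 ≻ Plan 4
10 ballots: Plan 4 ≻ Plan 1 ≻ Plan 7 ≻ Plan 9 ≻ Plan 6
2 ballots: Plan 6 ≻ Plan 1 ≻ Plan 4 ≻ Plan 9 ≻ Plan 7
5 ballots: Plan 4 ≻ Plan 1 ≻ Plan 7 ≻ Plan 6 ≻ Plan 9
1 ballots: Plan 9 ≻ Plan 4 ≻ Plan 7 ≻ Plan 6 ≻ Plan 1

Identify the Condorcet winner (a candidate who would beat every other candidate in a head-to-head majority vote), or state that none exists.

Plan 4

Head-to-head results (31 voters total):
Plan 6 vs Plan 1: Plan 1 wins 28–3.
Plan 6 vs Plan 4: Plan 4 wins 16–15.
Plan 6 vs Plan 9: Plan 9 wins 24–7.
Plan 6 vs Plan 7: Plan 7 wins 29–2.
Plan 1 vs Plan 4: Plan 4 wins 16–15.
Plan 1 vs Plan 9: Plan 1 wins 30–1.
Plan 1 vs Plan 7: Plan 1 wins 30–1.
Plan 4 vs Plan 9: Plan 4 wins 17–14.
Plan 4 vs Plan 7: Plan 4 wins 18–13.
Plan 9 vs Plan 7: Plan 7 wins 28–3.
Plan 4 beats each rival — Plan 6 (16–15), Plan 1 (16–15), Plan 9 (17–14), Plan 7 (18–13) — so Plan 4 is the Condorcet winner.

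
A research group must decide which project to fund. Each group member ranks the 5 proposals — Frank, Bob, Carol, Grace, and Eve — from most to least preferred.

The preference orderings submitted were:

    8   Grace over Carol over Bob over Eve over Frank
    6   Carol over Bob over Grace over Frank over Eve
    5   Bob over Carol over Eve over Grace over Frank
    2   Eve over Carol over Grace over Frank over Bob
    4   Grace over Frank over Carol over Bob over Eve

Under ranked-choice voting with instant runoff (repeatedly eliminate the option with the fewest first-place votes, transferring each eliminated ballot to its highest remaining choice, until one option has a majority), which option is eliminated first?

Frank

Round 1: Grace 12, Carol 6, Bob 5, Eve 2, Frank 0. Frank has the fewest and is eliminated.
Round 2: Grace 12, Carol 6, Bob 5, Eve 2. Eve has the fewest and is eliminated.
Round 3: Grace 12, Carol 8, Bob 5. Bob has the fewest and is eliminated.
Round 4: Carol 13, Grace 12. Carol has a majority.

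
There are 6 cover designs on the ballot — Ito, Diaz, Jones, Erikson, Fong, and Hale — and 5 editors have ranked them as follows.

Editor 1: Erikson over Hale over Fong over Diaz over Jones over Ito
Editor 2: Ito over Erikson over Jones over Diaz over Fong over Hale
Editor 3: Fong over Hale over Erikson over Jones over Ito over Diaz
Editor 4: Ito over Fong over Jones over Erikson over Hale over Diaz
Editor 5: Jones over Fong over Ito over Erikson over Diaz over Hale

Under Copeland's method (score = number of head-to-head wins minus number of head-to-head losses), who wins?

Fong

Pairwise results:
  Ito vs Diaz: Ito wins 4–1.
  Ito vs Jones: Jones wins 3–2.
  Ito vs Erikson: Ito wins 3–2.
  Ito vs Fong: Fong wins 3–2.
  Ito vs Hale: Ito wins 3–2.
  Diaz vs Jones: Jones wins 4–1.
  Diaz vs Erikson: Erikson wins 5–0.
  Diaz vs Fong: Fong wins 4–1.
  Diaz vs Hale: Hale wins 3–2.
  Jones vs Erikson: Erikson wins 3–2.
  Jones vs Fong: Fong wins 3–2.
  Jones vs Hale: Jones wins 3–2.
  Erikson vs Fong: Fong wins 3–2.
  Erikson vs Hale: Erikson wins 4–1.
  Fong vs Hale: Fong wins 4–1.
Copeland scores (wins − losses):
  Ito: 3 − 2 = 1
  Diaz: 0 − 5 = -5
  Jones: 3 − 2 = 1
  Erikson: 3 − 2 = 1
  Fong: 5 − 0 = 5
  Hale: 1 − 4 = -3
Fong has the best Copeland score.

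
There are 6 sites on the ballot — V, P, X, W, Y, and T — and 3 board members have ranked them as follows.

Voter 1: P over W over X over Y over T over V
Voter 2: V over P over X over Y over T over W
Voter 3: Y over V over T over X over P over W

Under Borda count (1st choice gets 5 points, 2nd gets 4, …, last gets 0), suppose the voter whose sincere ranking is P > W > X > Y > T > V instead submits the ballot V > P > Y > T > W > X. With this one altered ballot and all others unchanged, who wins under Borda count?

V

Borda totals with the altered ballot: V 14, P 9, X 5, W 1, Y 10, T 6.
The switch changes the winner from P to V.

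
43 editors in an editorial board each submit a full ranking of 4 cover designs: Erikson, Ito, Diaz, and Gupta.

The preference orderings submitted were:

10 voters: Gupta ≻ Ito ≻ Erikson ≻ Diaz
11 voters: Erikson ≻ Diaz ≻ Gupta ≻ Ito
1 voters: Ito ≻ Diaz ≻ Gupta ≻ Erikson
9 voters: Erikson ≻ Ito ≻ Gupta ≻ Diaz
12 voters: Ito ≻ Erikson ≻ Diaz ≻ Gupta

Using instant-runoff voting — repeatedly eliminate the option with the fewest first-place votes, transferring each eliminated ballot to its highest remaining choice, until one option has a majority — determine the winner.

Round 1: Erikson 20, Ito 13, Gupta 10, Diaz 0. Diaz has the fewest and is eliminated.
Round 2: Erikson 20, Ito 13, Gupta 10. Gupta has the fewest and is eliminated.
Round 3: Ito 23, Erikson 20. Ito has a majority.

Ito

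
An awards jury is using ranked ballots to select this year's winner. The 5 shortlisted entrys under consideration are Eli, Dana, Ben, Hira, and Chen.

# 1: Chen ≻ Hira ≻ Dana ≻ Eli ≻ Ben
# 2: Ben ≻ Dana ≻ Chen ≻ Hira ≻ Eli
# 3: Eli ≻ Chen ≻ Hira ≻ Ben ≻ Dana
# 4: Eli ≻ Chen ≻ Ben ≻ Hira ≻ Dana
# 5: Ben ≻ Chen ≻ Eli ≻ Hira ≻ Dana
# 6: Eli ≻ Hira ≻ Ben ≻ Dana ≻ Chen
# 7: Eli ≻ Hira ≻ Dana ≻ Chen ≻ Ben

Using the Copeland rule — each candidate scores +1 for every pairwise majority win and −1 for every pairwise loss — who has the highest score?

Eli

Pairwise results:
  Eli vs Dana: Eli wins 5–2.
  Eli vs Ben: Eli wins 5–2.
  Eli vs Hira: Eli wins 5–2.
  Eli vs Chen: Eli wins 4–3.
  Dana vs Ben: Ben wins 5–2.
  Dana vs Hira: Hira wins 6–1.
  Dana vs Chen: Chen wins 4–3.
  Ben vs Hira: Hira wins 4–3.
  Ben vs Chen: Chen wins 4–3.
  Hira vs Chen: Chen wins 5–2.
Copeland scores (wins − losses):
  Eli: 4 − 0 = 4
  Dana: 0 − 4 = -4
  Ben: 1 − 3 = -2
  Hira: 2 − 2 = 0
  Chen: 3 − 1 = 2
Eli has the best Copeland score.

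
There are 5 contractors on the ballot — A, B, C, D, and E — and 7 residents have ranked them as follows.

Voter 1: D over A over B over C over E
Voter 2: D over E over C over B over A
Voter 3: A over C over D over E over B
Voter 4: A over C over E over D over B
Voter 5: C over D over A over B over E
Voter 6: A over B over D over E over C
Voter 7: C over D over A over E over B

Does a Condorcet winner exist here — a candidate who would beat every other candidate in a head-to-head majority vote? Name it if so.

There is no Condorcet winner

Head-to-head results (7 voters total):
A vs B: A wins 6–1.
A vs C: A wins 4–3.
A vs D: D wins 4–3.
A vs E: A wins 6–1.
B vs C: C wins 5–2.
B vs D: D wins 6–1.
B vs E: E wins 4–3.
C vs D: C wins 4–3.
C vs E: C wins 5–2.
D vs E: D wins 6–1.
No candidate beats all others: A beats C beats D beats A, a majority cycle.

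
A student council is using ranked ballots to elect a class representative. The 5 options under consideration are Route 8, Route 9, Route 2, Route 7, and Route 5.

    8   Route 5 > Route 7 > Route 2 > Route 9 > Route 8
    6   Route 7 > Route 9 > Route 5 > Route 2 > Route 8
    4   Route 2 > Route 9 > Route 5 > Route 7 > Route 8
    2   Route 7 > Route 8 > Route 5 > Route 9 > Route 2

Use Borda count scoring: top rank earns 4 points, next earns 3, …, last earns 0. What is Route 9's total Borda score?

Borda scores:
  Route 8: 8·0 + 6·0 + 4·0 + 2·3 = 6
  Route 9: 8·1 + 6·3 + 4·3 + 2·1 = 40
  Route 2: 8·2 + 6·1 + 4·4 + 2·0 = 38
  Route 7: 8·3 + 6·4 + 4·1 + 2·4 = 60
  Route 5: 8·4 + 6·2 + 4·2 + 2·2 = 56

40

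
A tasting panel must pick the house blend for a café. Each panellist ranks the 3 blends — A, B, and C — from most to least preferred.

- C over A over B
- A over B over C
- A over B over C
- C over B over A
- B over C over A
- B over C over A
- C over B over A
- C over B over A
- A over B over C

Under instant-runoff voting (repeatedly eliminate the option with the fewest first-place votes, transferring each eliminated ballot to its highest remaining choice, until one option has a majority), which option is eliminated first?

B

Round 1: C 4, A 3, B 2. B has the fewest and is eliminated.
Round 2: C 6, A 3. C has a majority.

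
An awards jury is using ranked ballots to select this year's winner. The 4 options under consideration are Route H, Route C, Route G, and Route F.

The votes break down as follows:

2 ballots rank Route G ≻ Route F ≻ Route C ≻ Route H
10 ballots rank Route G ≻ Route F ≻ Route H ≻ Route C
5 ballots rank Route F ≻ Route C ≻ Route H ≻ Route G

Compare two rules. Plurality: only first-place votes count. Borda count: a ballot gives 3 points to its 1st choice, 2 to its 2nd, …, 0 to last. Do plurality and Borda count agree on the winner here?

No

Plurality first-place counts: Route H 0, Route C 0, Route G 12, Route F 5 → Route G.
Borda totals: Route H 15, Route C 12, Route G 36, Route F 39 → Route F.
The two rules disagree: plurality picks Route G, Borda picks Route F.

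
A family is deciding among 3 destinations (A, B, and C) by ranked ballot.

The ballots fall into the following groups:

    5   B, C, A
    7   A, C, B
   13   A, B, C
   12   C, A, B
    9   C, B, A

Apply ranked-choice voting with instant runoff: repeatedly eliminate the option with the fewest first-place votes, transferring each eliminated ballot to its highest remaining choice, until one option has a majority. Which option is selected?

Round 1: C 21, A 20, B 5. B has the fewest and is eliminated.
Round 2: C 26, A 20. C has a majority.

C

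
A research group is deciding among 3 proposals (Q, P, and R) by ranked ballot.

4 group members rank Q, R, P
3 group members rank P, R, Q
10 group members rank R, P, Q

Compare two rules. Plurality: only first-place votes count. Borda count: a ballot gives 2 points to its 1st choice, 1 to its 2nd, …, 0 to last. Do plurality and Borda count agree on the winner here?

Plurality first-place counts: Q 4, P 3, R 10 → R.
Borda totals: Q 8, P 16, R 27 → R.
The two rules agree on R.

Yes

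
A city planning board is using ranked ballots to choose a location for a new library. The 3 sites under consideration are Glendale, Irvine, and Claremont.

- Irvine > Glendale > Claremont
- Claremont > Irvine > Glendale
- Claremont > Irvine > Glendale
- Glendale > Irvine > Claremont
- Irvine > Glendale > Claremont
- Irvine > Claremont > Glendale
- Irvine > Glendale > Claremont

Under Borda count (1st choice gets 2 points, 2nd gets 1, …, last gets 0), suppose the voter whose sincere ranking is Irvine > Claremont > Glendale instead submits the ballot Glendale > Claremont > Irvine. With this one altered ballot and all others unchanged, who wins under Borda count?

Borda totals with the altered ballot: Glendale 7, Irvine 9, Claremont 5.
The winner is unchanged: still Irvine.

Irvine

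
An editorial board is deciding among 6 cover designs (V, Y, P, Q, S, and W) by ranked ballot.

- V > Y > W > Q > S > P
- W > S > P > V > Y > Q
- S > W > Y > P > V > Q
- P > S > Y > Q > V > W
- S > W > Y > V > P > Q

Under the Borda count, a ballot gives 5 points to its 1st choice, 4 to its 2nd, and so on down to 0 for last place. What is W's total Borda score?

Borda scores:
  V: 5 + 2 + 1 + 1 + 2 = 11
  Y: 4 + 1 + 3 + 3 + 3 = 14
  P: 0 + 3 + 2 + 5 + 1 = 11
  Q: 2 + 0 + 0 + 2 + 0 = 4
  S: 1 + 4 + 5 + 4 + 5 = 19
  W: 3 + 5 + 4 + 0 + 4 = 16

16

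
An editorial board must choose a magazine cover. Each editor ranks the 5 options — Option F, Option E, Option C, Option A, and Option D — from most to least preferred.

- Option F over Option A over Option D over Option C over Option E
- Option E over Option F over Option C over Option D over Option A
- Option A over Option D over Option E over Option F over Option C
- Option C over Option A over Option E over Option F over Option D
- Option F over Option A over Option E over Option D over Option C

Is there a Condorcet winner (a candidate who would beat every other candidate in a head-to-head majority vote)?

Head-to-head results (5 voters total):
Option F vs Option E: Option E wins 3–2.
Option F vs Option C: Option F wins 4–1.
Option F vs Option A: Option F wins 3–2.
Option F vs Option D: Option F wins 4–1.
Option E vs Option C: Option E wins 3–2.
Option E vs Option A: Option A wins 4–1.
Option E vs Option D: Option E wins 3–2.
Option C vs Option A: Option A wins 3–2.
Option C vs Option D: Option D wins 3–2.
Option A vs Option D: Option A wins 4–1.
No candidate beats all others: Option F beats Option A beats Option E beats Option F, a majority cycle.

No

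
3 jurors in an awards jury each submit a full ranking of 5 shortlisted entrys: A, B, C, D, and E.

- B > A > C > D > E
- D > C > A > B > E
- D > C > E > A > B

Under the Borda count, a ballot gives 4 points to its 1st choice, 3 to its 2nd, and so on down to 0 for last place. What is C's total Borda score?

Borda scores:
  A: 3 + 2 + 1 = 6
  B: 4 + 1 + 0 = 5
  C: 2 + 3 + 3 = 8
  D: 1 + 4 + 4 = 9
  E: 0 + 0 + 2 = 2

8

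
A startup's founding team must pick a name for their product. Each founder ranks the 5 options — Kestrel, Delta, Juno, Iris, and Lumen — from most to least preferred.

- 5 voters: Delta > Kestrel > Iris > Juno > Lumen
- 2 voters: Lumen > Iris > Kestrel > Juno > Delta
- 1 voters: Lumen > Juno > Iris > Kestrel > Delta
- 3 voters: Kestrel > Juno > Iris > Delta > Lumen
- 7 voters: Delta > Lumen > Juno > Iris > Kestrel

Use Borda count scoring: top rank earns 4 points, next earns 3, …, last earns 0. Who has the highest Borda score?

Borda scores:
  Kestrel: 5·3 + 2·2 + 1 + 3·4 + 7·0 = 32
  Delta: 5·4 + 2·0 + 0 + 3·1 + 7·4 = 51
  Juno: 5·1 + 2·1 + 3 + 3·3 + 7·2 = 33
  Iris: 5·2 + 2·3 + 2 + 3·2 + 7·1 = 31
  Lumen: 5·0 + 2·4 + 4 + 3·0 + 7·3 = 33
Delta has the highest total.

Delta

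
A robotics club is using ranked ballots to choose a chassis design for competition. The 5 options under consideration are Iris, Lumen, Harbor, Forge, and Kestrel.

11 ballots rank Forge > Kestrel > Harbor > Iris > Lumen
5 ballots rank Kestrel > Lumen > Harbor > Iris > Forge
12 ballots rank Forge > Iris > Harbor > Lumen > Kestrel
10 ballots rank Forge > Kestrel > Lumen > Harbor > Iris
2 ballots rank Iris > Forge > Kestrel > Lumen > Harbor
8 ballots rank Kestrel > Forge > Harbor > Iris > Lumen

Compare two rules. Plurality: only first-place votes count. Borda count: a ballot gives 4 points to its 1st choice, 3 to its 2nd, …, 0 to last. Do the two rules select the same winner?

Yes

Plurality first-place counts: Iris 2, Lumen 0, Harbor 0, Forge 33, Kestrel 13 → Forge.
Borda totals: Iris 68, Lumen 49, Harbor 82, Forge 162, Kestrel 119 → Forge.
The two rules agree on Forge.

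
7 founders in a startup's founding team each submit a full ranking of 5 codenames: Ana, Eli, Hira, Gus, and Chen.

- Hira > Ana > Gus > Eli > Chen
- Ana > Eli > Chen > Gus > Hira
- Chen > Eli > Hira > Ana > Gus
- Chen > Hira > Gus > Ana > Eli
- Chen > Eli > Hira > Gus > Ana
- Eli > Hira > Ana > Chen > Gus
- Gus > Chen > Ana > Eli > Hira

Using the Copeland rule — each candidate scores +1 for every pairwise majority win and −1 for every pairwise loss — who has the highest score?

Chen

Pairwise results:
  Ana vs Eli: Ana wins 4–3.
  Ana vs Hira: Hira wins 5–2.
  Ana vs Gus: Ana wins 4–3.
  Ana vs Chen: Chen wins 4–3.
  Eli vs Hira: Eli wins 5–2.
  Eli vs Gus: Eli wins 4–3.
  Eli vs Chen: Chen wins 4–3.
  Hira vs Gus: Hira wins 5–2.
  Hira vs Chen: Chen wins 5–2.
  Gus vs Chen: Chen wins 5–2.
Copeland scores (wins − losses):
  Ana: 2 − 2 = 0
  Eli: 2 − 2 = 0
  Hira: 2 − 2 = 0
  Gus: 0 − 4 = -4
  Chen: 4 − 0 = 4
Chen has the best Copeland score.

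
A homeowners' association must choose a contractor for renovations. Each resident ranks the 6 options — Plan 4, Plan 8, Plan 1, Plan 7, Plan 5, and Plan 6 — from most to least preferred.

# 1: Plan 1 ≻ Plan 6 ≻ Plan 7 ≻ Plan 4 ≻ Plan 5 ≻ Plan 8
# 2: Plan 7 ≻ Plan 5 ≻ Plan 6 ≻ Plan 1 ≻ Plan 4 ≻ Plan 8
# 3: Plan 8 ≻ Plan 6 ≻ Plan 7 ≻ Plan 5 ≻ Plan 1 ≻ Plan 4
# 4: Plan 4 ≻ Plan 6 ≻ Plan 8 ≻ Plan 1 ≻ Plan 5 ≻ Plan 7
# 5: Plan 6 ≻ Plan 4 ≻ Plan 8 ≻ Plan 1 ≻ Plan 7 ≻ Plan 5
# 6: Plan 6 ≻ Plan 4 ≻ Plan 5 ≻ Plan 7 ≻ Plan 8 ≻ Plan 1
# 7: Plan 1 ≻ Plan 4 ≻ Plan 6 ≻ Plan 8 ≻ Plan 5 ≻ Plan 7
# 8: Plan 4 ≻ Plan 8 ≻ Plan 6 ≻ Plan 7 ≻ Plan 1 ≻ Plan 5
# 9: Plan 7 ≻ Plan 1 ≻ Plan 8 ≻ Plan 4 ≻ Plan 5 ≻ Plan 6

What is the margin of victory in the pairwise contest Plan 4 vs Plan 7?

1

Ballots ranking Plan 4 above Plan 7: 5.
Ballots ranking Plan 7 above Plan 4: 4.
Plan 4 wins 5–4, a margin of 1.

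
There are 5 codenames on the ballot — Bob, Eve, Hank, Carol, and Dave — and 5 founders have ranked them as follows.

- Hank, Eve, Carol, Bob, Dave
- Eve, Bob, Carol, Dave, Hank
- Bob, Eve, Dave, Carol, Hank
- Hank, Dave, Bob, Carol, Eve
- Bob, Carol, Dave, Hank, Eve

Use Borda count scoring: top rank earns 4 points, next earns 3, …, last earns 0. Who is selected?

Borda scores:
  Bob: 1 + 3 + 4 + 2 + 4 = 14
  Eve: 3 + 4 + 3 + 0 + 0 = 10
  Hank: 4 + 0 + 0 + 4 + 1 = 9
  Carol: 2 + 2 + 1 + 1 + 3 = 9
  Dave: 0 + 1 + 2 + 3 + 2 = 8
Bob has the highest total.

Bob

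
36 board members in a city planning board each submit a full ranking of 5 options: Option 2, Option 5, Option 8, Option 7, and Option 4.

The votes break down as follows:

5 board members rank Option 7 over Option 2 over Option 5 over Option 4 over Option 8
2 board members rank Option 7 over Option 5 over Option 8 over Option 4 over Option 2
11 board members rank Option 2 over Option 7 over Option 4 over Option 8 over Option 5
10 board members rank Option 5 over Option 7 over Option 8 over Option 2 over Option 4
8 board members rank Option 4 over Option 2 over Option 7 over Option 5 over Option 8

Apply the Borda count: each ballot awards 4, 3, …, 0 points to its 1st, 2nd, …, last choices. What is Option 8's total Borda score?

35

Borda scores:
  Option 2: 5·3 + 2·0 + 11·4 + 10·1 + 8·3 = 93
  Option 5: 5·2 + 2·3 + 11·0 + 10·4 + 8·1 = 64
  Option 8: 5·0 + 2·2 + 11·1 + 10·2 + 8·0 = 35
  Option 7: 5·4 + 2·4 + 11·3 + 10·3 + 8·2 = 107
  Option 4: 5·1 + 2·1 + 11·2 + 10·0 + 8·4 = 61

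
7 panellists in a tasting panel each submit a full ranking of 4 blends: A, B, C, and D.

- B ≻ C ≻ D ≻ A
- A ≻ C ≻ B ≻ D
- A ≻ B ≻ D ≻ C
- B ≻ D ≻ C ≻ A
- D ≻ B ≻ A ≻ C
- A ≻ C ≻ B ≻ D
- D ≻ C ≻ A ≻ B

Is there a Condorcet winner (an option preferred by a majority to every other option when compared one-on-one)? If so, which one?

None — there is no Condorcet winner

Head-to-head results (7 voters total):
A vs B: A wins 4–3.
A vs C: A wins 4–3.
A vs D: D wins 4–3.
B vs C: B wins 4–3.
B vs D: B wins 5–2.
C vs D: D wins 4–3.
No candidate beats all others: A beats B beats D beats A, a majority cycle.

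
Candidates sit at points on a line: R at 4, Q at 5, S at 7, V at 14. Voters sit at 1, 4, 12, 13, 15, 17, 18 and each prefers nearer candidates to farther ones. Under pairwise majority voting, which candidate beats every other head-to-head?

With single-peaked preferences on a line, the Condorcet winner is the candidate closest to the median voter.
The median voter (position 13) is closest to V at 14.
Check: V vs Q — voters closer to V: 5 of 7.

V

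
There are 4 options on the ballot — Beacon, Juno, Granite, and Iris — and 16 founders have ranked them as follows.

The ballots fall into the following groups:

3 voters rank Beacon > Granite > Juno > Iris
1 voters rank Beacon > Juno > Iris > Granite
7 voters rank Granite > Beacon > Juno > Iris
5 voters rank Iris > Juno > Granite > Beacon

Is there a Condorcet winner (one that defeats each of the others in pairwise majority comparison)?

Yes

Head-to-head results (16 voters total):
Beacon vs Juno: Beacon wins 11–5.
Beacon vs Granite: Granite wins 12–4.
Beacon vs Iris: Beacon wins 11–5.
Juno vs Granite: Granite wins 10–6.
Juno vs Iris: Juno wins 11–5.
Granite vs Iris: Granite wins 10–6.
Granite beats each rival — Beacon (12–4), Juno (10–6), Iris (10–6) — so Granite is the Condorcet winner.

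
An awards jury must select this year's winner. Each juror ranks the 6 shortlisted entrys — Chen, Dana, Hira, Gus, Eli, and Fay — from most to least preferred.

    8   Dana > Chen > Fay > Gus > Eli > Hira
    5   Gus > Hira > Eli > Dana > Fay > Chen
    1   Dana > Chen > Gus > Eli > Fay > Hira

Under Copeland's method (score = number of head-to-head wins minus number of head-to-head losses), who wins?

Pairwise results:
  Chen vs Dana: Dana wins 14–0.
  Chen vs Hira: Chen wins 9–5.
  Chen vs Gus: Chen wins 9–5.
  Chen vs Eli: Chen wins 9–5.
  Chen vs Fay: Chen wins 9–5.
  Dana vs Hira: Dana wins 9–5.
  Dana vs Gus: Dana wins 9–5.
  Dana vs Eli: Dana wins 9–5.
  Dana vs Fay: Dana wins 14–0.
  Hira vs Gus: Gus wins 14–0.
  Hira vs Eli: Eli wins 9–5.
  Hira vs Fay: Fay wins 9–5.
  Gus vs Eli: Gus wins 14–0.
  Gus vs Fay: Fay wins 8–6.
  Eli vs Fay: Fay wins 8–6.
Copeland scores (wins − losses):
  Chen: 4 − 1 = 3
  Dana: 5 − 0 = 5
  Hira: 0 − 5 = -5
  Gus: 2 − 3 = -1
  Eli: 1 − 4 = -3
  Fay: 3 − 2 = 1
Dana has the best Copeland score.

Dana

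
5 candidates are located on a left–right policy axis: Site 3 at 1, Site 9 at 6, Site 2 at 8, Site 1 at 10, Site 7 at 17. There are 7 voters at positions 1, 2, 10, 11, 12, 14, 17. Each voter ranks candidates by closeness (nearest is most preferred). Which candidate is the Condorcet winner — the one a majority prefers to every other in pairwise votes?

With single-peaked preferences on a line, the Condorcet winner is the candidate closest to the median voter.
The median voter (position 11) is closest to Site 1 at 10.
Check: Site 1 vs Site 2 — voters closer to Site 1: 5 of 7.

Site 1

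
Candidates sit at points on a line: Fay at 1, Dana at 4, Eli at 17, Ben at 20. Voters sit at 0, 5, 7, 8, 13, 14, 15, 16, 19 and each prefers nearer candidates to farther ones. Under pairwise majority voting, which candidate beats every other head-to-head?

Eli

With single-peaked preferences on a line, the Condorcet winner is the candidate closest to the median voter.
The median voter (position 13) is closest to Eli at 17.
Check: Eli vs Dana — voters closer to Eli: 5 of 9.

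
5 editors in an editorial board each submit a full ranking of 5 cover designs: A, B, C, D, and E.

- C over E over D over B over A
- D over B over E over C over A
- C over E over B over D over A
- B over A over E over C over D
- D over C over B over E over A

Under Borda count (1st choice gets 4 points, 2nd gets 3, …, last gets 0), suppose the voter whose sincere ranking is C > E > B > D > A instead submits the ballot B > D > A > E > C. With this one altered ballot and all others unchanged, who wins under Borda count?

B

Borda totals with the altered ballot: A 5, B 14, C 9, D 13, E 9.
The switch changes the winner from C to B.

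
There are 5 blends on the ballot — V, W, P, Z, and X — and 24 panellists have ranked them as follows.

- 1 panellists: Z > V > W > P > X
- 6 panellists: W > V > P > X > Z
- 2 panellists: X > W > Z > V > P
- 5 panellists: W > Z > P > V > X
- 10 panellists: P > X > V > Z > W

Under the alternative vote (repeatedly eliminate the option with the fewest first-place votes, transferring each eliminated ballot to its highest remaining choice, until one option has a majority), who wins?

W

Round 1: W 11, P 10, X 2, Z 1, V 0. V has the fewest and is eliminated.
Round 2: W 11, P 10, X 2, Z 1. Z has the fewest and is eliminated.
Round 3: W 12, P 10, X 2. X has the fewest and is eliminated.
Round 4: W 14, P 10. W has a majority.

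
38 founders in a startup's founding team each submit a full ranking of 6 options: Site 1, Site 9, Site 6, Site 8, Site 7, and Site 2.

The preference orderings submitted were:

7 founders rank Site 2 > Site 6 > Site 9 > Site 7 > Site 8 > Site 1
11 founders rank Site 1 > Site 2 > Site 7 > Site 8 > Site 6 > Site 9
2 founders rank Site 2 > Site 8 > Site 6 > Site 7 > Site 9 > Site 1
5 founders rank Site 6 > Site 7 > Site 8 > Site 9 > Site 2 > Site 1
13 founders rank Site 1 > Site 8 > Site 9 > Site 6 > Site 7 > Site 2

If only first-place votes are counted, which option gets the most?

First-place vote totals:
  Site 1: 24
  Site 9: 0
  Site 6: 5
  Site 8: 0
  Site 7: 0
  Site 2: 9
Site 1 has the most first-place votes.

Site 1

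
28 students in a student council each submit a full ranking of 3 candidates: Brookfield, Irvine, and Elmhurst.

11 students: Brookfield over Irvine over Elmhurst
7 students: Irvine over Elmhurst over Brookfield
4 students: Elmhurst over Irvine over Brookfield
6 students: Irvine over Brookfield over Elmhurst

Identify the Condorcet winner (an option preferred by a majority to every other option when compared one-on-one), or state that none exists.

Head-to-head results (28 voters total):
Brookfield vs Irvine: Irvine wins 17–11.
Brookfield vs Elmhurst: Brookfield wins 17–11.
Irvine vs Elmhurst: Irvine wins 24–4.
Irvine beats each rival — Brookfield (17–11), Elmhurst (24–4) — so Irvine is the Condorcet winner.

Irvine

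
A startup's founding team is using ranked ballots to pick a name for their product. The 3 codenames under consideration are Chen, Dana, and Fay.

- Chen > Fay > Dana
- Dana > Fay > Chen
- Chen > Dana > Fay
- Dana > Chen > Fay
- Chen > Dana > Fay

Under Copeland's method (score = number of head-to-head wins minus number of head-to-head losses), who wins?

Chen

Pairwise results:
  Chen vs Dana: Chen wins 3–2.
  Chen vs Fay: Chen wins 4–1.
  Dana vs Fay: Dana wins 4–1.
Copeland scores (wins − losses):
  Chen: 2 − 0 = 2
  Dana: 1 − 1 = 0
  Fay: 0 − 2 = -2
Chen has the best Copeland score.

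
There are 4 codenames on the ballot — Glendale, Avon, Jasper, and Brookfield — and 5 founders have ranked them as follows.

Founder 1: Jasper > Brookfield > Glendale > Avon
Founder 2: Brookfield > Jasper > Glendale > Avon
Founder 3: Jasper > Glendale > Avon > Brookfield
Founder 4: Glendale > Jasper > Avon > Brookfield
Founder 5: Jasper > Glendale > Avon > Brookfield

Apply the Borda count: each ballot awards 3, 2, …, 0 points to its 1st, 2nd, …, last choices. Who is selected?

Jasper

Borda scores:
  Glendale: 1 + 1 + 2 + 3 + 2 = 9
  Avon: 0 + 0 + 1 + 1 + 1 = 3
  Jasper: 3 + 2 + 3 + 2 + 3 = 13
  Brookfield: 2 + 3 + 0 + 0 + 0 = 5
Jasper has the highest total.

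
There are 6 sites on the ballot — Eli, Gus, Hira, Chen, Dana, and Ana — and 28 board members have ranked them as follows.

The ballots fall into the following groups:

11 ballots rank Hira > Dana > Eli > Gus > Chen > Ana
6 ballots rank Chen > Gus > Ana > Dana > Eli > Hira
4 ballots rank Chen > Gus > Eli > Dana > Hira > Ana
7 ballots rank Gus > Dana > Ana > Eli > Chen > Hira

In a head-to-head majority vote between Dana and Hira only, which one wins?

Ballots ranking Dana above Hira: 6+4+7 = 17.
Ballots ranking Hira above Dana: 11.
Dana wins the head-to-head, 17–11.

Dana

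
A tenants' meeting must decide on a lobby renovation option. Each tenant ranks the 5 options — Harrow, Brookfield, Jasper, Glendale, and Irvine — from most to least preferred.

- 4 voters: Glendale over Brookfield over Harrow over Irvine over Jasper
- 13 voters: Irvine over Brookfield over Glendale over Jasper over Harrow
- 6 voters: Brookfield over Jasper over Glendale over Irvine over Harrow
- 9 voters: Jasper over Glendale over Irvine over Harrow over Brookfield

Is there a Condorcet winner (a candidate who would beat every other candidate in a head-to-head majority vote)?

No

Head-to-head results (32 voters total):
Harrow vs Brookfield: Brookfield wins 23–9.
Harrow vs Jasper: Jasper wins 28–4.
Harrow vs Glendale: Glendale wins 32–0.
Harrow vs Irvine: Irvine wins 28–4.
Brookfield vs Jasper: Brookfield wins 23–9.
Brookfield vs Glendale: Brookfield wins 19–13.
Brookfield vs Irvine: Irvine wins 22–10.
Jasper vs Glendale: Glendale wins 17–15.
Jasper vs Irvine: Irvine wins 17–15.
Glendale vs Irvine: Glendale wins 19–13.
No candidate beats all others: Brookfield beats Glendale beats Irvine beats Brookfield, a majority cycle.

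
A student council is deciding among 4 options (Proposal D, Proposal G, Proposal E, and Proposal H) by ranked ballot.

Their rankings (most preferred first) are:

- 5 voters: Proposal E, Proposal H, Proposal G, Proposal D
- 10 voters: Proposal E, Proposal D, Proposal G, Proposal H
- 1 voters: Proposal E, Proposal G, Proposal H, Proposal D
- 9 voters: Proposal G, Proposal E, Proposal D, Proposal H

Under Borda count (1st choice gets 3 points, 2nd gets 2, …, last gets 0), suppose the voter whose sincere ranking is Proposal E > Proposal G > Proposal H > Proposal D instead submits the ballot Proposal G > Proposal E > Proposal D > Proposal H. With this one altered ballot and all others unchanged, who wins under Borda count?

Proposal E

Borda totals with the altered ballot: Proposal D 30, Proposal G 45, Proposal E 65, Proposal H 10.
The winner is unchanged: still Proposal E.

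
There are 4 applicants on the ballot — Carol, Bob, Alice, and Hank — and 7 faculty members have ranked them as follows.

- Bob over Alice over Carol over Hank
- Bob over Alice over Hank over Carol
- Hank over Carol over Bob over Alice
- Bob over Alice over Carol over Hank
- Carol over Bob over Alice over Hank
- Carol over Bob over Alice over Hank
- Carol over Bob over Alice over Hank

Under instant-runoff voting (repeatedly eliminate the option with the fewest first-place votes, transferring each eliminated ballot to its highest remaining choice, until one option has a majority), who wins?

Carol

Round 1: Carol 3, Bob 3, Hank 1, Alice 0. Alice has the fewest and is eliminated.
Round 2: Carol 3, Bob 3, Hank 1. Hank has the fewest and is eliminated.
Round 3: Carol 4, Bob 3. Carol has a majority.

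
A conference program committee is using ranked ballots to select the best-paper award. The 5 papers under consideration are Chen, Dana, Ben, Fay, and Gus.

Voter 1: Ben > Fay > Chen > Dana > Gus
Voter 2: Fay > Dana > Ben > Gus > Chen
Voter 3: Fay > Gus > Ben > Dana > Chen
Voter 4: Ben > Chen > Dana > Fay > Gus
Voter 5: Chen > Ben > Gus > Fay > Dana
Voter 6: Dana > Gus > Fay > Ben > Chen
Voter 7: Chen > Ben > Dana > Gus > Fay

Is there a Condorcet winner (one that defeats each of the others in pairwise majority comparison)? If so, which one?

Ben

Head-to-head results (7 voters total):
Chen vs Dana: Chen wins 4–3.
Chen vs Ben: Ben wins 5–2.
Chen vs Fay: Fay wins 4–3.
Chen vs Gus: Chen wins 4–3.
Dana vs Ben: Ben wins 5–2.
Dana vs Fay: Fay wins 4–3.
Dana vs Gus: Dana wins 5–2.
Ben vs Fay: Ben wins 4–3.
Ben vs Gus: Ben wins 5–2.
Fay vs Gus: Fay wins 4–3.
Ben beats each rival — Chen (5–2), Dana (5–2), Fay (4–3), Gus (5–2) — so Ben is the Condorcet winner.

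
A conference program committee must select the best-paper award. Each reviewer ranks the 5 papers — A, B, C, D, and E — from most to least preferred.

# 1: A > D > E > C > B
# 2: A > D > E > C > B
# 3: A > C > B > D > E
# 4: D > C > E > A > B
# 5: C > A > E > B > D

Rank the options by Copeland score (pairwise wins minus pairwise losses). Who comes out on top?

Pairwise results:
  A vs B: A wins 5–0.
  A vs C: A wins 3–2.
  A vs D: A wins 4–1.
  A vs E: A wins 4–1.
  B vs C: C wins 5–0.
  B vs D: D wins 3–2.
  B vs E: E wins 4–1.
  C vs D: D wins 3–2.
  C vs E: C wins 3–2.
  D vs E: D wins 4–1.
Copeland scores (wins − losses):
  A: 4 − 0 = 4
  B: 0 − 4 = -4
  C: 2 − 2 = 0
  D: 3 − 1 = 2
  E: 1 − 3 = -2
A has the best Copeland score.

A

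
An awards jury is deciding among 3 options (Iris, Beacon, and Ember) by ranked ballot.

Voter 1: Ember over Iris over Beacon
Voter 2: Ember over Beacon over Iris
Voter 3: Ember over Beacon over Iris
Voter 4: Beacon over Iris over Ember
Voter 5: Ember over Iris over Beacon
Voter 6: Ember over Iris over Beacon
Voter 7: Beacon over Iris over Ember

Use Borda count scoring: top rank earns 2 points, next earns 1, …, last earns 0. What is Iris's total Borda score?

Borda scores:
  Iris: 1 + 0 + 0 + 1 + 1 + 1 + 1 = 5
  Beacon: 0 + 1 + 1 + 2 + 0 + 0 + 2 = 6
  Ember: 2 + 2 + 2 + 0 + 2 + 2 + 0 = 10

5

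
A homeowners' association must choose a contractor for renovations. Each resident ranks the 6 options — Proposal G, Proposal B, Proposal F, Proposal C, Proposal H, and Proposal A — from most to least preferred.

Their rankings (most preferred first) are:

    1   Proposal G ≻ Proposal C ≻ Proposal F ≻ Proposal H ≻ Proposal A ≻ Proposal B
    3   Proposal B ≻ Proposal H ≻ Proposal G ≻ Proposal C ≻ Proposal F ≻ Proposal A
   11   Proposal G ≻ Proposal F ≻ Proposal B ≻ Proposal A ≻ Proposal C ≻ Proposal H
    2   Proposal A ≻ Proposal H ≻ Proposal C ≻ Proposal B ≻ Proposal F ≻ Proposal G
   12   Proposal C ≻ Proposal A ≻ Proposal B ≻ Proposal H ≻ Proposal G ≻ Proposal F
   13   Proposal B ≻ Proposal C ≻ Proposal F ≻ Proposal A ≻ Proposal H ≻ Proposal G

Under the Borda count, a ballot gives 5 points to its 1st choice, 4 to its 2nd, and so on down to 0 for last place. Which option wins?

Proposal B

Borda scores:
  Proposal G: 5 + 3·3 + 11·5 + 2·0 + 12·1 + 13·0 = 81
  Proposal B: 0 + 3·5 + 11·3 + 2·2 + 12·3 + 13·5 = 153
  Proposal F: 3 + 3·1 + 11·4 + 2·1 + 12·0 + 13·3 = 91
  Proposal C: 4 + 3·2 + 11·1 + 2·3 + 12·5 + 13·4 = 139
  Proposal H: 2 + 3·4 + 11·0 + 2·4 + 12·2 + 13·1 = 59
  Proposal A: 1 + 3·0 + 11·2 + 2·5 + 12·4 + 13·2 = 107
Proposal B has the highest total.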